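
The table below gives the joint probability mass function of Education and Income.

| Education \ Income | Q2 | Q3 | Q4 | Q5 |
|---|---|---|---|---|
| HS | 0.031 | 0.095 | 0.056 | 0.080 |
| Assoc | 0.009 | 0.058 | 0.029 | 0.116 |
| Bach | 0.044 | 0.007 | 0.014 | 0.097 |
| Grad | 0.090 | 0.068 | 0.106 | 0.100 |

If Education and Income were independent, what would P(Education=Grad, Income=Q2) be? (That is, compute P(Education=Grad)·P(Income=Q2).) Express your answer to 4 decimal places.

P(Education=Grad) = 0.090 + 0.068 + 0.106 + 0.100 = 0.364.
P(Income=Q2) = 0.031 + 0.009 + 0.044 + 0.090 = 0.174.
Product: 0.364 × 0.174 = 0.0633.

0.0633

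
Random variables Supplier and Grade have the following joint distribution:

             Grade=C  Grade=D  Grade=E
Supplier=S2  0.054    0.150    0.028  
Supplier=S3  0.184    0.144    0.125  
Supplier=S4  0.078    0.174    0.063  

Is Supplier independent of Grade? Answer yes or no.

P(Supplier=S3) = 0.453 and P(Grade=D) = 0.468, so their product is 0.21200, but P(Supplier=S3, Grade=D) = 0.144. Since these differ, Supplier and Grade are not independent.

no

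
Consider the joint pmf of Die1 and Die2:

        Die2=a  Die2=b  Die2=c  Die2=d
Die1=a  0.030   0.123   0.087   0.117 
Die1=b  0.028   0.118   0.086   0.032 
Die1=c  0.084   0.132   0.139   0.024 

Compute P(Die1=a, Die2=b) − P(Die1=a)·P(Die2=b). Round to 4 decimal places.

P(Die1=a) = 0.030 + 0.123 + 0.087 + 0.117 = 0.357.
P(Die2=b) = 0.123 + 0.118 + 0.132 = 0.373.
P(Die1=a, Die2=b) − P(Die1=a)P(Die2=b) = 0.123 − 0.357×0.373 = -0.0102.

-0.0102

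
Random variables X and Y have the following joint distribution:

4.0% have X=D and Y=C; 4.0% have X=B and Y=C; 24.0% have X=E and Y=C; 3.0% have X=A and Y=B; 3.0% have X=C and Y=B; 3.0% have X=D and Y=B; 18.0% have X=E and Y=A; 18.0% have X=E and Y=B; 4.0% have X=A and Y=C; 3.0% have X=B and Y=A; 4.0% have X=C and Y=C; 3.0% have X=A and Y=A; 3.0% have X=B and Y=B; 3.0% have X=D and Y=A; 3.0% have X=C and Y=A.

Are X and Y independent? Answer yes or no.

yes

Every cell satisfies P(X,Y) = P(X)·P(Y). For instance P(X=B) = 0.100, P(Y=C) = 0.400, and 0.100×0.400 = 0.040 matches the joint entry. So X and Y are independent.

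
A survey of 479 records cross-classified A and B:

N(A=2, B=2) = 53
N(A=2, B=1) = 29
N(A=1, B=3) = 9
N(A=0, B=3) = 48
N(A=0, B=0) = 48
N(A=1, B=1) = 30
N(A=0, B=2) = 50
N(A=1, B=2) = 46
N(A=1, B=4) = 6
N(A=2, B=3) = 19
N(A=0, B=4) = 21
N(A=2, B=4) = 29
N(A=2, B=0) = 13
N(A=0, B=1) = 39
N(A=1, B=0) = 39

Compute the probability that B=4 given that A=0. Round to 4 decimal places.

Total with A=0: 48 + 39 + 50 + 48 + 21 = 206.
P(B=4 | A=0) = 21/206 = 0.1019.

0.1019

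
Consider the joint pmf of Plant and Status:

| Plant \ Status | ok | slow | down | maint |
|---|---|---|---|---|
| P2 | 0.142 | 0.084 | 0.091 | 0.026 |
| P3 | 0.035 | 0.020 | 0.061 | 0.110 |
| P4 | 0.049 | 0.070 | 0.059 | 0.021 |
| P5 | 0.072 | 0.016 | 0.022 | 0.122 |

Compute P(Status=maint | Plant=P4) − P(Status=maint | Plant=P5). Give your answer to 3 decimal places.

-0.420

P(Plant=P4) = 0.049 + 0.070 + 0.059 + 0.021 = 0.199; P(Status=maint | Plant=P4) = 0.021/0.199 = 0.1055.
P(Plant=P5) = 0.072 + 0.016 + 0.022 + 0.122 = 0.232; P(Status=maint | Plant=P5) = 0.122/0.232 = 0.5259.
Difference = -0.420.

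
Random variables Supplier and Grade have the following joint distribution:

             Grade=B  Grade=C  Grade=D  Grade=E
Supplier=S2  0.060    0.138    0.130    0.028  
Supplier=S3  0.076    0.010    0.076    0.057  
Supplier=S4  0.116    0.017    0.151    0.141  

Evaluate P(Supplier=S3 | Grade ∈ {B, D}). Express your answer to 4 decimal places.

P(Grade=B) = 0.060 + 0.076 + 0.116 = 0.252.
P(Grade=D) = 0.130 + 0.076 + 0.151 = 0.357.
P(Grade ∈ {B, D}) = 0.252 + 0.357 = 0.609; P(Supplier=S3, Grade ∈ {B, D}) = 0.076 + 0.076 = 0.152.
P(Supplier=S3 | Grade ∈ {B, D}) = 0.152/0.609 = 0.2496.

0.2496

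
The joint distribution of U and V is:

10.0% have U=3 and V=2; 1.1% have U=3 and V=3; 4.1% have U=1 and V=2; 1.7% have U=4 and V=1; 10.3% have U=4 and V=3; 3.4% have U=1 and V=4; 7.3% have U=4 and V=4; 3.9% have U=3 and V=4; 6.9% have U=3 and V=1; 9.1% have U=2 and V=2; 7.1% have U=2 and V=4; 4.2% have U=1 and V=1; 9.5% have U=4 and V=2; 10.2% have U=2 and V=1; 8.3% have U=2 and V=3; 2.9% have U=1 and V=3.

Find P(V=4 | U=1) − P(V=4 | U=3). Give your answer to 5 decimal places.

0.05479

P(U=1) = 0.042 + 0.041 + 0.029 + 0.034 = 0.146; P(V=4 | U=1) = 0.034/0.146 = 0.232877.
P(U=3) = 0.069 + 0.100 + 0.011 + 0.039 = 0.219; P(V=4 | U=3) = 0.039/0.219 = 0.178082.
Difference = 0.05479.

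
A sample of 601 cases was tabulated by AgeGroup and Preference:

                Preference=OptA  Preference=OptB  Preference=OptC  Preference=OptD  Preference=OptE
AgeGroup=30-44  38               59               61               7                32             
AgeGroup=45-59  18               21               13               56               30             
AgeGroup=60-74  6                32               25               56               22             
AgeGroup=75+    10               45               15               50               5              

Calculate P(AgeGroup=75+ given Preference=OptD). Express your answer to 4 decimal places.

0.2959

Total with Preference=OptD: 7 + 56 + 56 + 50 = 169.
P(AgeGroup=75+ | Preference=OptD) = 50/169 = 0.2959.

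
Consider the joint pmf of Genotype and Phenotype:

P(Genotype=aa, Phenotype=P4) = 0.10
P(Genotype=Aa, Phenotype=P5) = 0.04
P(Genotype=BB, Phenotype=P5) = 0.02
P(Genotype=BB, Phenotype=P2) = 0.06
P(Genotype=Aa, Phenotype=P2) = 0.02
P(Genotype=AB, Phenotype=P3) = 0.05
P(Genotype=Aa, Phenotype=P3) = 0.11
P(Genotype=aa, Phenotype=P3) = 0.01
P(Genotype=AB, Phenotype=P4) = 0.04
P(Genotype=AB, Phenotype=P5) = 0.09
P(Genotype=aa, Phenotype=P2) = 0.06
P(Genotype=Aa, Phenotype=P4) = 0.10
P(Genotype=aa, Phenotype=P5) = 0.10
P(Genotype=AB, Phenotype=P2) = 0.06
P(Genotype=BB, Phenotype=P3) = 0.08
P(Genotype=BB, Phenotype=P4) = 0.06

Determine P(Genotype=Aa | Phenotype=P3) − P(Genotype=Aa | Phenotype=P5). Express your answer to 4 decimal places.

0.2800

P(Phenotype=P3) = 0.11 + 0.01 + 0.05 + 0.08 = 0.25; P(Genotype=Aa | Phenotype=P3) = 0.11/0.25 = 0.44000.
P(Phenotype=P5) = 0.04 + 0.10 + 0.09 + 0.02 = 0.25; P(Genotype=Aa | Phenotype=P5) = 0.04/0.25 = 0.16000.
Difference = 0.2800.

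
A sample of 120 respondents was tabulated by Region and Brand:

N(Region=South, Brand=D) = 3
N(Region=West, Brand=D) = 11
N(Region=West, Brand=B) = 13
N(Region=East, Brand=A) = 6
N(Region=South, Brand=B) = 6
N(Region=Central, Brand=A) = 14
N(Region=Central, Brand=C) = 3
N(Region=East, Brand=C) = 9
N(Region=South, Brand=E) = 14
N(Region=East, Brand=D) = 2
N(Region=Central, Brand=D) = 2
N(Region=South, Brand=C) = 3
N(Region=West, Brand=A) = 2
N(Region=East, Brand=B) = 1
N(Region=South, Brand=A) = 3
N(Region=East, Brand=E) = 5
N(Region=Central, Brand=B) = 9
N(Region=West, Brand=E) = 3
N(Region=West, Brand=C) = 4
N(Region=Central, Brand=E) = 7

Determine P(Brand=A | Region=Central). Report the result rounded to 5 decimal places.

0.40000

Total with Region=Central: 14 + 9 + 3 + 2 + 7 = 35.
P(Brand=A | Region=Central) = 14/35 = 0.40000.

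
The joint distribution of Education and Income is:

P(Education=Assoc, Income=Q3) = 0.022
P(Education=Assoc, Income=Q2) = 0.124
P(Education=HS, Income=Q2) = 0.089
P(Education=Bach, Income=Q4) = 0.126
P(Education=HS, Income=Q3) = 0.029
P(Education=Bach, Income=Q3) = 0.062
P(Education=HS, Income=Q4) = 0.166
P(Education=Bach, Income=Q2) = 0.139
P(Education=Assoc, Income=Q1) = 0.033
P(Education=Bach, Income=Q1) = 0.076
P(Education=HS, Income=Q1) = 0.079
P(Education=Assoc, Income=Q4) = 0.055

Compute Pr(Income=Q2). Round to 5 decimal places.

0.35200

P(Income=Q2) = 0.089 + 0.124 + 0.139 = 0.352.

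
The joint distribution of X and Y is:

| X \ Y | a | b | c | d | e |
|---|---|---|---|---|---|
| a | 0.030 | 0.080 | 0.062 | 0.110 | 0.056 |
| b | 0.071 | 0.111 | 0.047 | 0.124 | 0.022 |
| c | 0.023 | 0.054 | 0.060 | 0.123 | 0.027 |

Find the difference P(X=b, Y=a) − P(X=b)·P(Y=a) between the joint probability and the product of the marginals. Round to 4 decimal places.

P(X=b) = 0.071 + 0.111 + 0.047 + 0.124 + 0.022 = 0.375.
P(Y=a) = 0.030 + 0.071 + 0.023 = 0.124.
P(X=b, Y=a) − P(X=b)P(Y=a) = 0.071 − 0.375×0.124 = 0.0245.

0.0245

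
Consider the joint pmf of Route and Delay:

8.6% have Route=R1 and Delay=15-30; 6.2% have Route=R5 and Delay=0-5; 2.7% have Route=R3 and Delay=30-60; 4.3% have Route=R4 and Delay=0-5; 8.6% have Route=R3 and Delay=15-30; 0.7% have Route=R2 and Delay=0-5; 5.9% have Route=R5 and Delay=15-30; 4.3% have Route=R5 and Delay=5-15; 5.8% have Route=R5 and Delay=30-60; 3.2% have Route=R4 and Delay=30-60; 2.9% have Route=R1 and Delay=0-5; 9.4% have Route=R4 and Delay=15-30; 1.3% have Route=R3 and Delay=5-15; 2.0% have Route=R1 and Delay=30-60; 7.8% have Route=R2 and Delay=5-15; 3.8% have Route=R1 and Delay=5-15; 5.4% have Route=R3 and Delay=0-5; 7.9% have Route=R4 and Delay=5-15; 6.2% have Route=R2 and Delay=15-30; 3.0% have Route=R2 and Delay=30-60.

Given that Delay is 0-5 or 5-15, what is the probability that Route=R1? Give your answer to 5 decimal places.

0.15022

P(Delay=0-5) = 0.029 + 0.007 + 0.054 + 0.043 + 0.062 = 0.195.
P(Delay=5-15) = 0.038 + 0.078 + 0.013 + 0.079 + 0.043 = 0.251.
P(Delay ∈ {0-5, 5-15}) = 0.195 + 0.251 = 0.446; P(Route=R1, Delay ∈ {0-5, 5-15}) = 0.029 + 0.038 = 0.067.
P(Route=R1 | Delay ∈ {0-5, 5-15}) = 0.067/0.446 = 0.15022.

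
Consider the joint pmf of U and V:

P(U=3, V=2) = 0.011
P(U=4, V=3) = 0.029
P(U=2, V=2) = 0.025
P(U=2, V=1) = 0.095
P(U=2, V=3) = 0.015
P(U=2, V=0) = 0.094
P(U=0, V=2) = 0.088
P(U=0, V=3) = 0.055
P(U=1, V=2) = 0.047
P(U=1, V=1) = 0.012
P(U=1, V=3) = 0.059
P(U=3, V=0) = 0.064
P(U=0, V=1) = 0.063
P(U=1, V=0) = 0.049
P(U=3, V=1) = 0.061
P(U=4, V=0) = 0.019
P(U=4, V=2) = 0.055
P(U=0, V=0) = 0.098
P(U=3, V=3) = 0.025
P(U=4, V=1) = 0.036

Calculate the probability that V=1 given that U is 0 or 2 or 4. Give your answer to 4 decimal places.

0.2887

P(U=0) = 0.098 + 0.063 + 0.088 + 0.055 = 0.304.
P(U=2) = 0.094 + 0.095 + 0.025 + 0.015 = 0.229.
P(U=4) = 0.019 + 0.036 + 0.055 + 0.029 = 0.139.
P(U ∈ {0, 2, 4}) = 0.304 + 0.229 + 0.139 = 0.672; P(V=1, U ∈ {0, 2, 4}) = 0.063 + 0.095 + 0.036 = 0.194.
P(V=1 | U ∈ {0, 2, 4}) = 0.194/0.672 = 0.2887.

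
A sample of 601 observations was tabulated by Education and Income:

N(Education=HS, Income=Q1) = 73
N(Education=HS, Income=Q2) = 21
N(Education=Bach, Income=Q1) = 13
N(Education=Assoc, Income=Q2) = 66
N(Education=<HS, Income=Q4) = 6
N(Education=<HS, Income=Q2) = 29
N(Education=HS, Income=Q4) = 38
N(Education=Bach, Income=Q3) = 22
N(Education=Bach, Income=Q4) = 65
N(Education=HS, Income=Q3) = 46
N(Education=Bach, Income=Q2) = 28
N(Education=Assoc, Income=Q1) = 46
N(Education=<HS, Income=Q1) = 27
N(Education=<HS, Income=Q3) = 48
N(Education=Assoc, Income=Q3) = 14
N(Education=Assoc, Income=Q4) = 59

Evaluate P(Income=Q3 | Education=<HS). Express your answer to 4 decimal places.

0.4364

Total with Education=<HS: 27 + 29 + 48 + 6 = 110.
P(Income=Q3 | Education=<HS) = 48/110 = 0.4364.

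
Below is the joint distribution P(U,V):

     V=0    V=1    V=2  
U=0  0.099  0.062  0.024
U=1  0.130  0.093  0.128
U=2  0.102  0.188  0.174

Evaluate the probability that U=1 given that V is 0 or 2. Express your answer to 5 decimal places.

0.39269

P(V=0) = 0.099 + 0.130 + 0.102 = 0.331.
P(V=2) = 0.024 + 0.128 + 0.174 = 0.326.
P(V ∈ {0, 2}) = 0.331 + 0.326 = 0.657; P(U=1, V ∈ {0, 2}) = 0.130 + 0.128 = 0.258.
P(U=1 | V ∈ {0, 2}) = 0.258/0.657 = 0.39269.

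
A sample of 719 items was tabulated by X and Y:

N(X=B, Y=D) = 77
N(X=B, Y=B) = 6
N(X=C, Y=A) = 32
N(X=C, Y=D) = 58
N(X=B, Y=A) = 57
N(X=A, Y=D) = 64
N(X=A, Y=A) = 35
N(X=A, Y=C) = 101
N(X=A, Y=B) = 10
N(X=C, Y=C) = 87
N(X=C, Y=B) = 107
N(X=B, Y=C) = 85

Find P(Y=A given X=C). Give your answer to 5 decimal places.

Total with X=C: 32 + 107 + 87 + 58 = 284.
P(Y=A | X=C) = 32/284 = 0.11268.

0.11268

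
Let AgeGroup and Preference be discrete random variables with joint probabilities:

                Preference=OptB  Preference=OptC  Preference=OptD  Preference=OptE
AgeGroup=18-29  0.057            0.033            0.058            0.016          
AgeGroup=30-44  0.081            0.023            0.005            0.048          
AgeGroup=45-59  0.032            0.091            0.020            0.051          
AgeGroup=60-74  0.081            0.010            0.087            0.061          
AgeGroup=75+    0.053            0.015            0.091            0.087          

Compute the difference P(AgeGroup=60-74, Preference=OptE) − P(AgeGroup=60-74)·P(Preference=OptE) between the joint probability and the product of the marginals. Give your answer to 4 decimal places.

-0.0019

P(AgeGroup=60-74) = 0.081 + 0.010 + 0.087 + 0.061 = 0.239.
P(Preference=OptE) = 0.016 + 0.048 + 0.051 + 0.061 + 0.087 = 0.263.
P(AgeGroup=60-74, Preference=OptE) − P(AgeGroup=60-74)P(Preference=OptE) = 0.061 − 0.239×0.263 = -0.0019.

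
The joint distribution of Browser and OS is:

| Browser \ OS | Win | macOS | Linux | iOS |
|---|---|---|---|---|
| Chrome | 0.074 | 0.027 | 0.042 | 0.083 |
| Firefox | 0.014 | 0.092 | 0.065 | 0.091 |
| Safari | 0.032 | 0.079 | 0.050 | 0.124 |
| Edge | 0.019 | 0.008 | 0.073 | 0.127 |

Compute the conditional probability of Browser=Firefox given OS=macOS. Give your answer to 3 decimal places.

P(OS=macOS) = 0.027 + 0.092 + 0.079 + 0.008 = 0.206.
P(Browser=Firefox | OS=macOS) = 0.092/0.206 = 0.447.

0.447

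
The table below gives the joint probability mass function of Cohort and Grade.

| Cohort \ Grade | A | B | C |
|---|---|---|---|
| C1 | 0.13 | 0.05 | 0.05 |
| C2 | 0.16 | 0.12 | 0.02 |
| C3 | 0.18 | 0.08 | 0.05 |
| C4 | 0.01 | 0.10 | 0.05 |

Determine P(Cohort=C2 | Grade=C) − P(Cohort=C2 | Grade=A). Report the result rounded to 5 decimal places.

-0.21569

P(Grade=C) = 0.05 + 0.02 + 0.05 + 0.05 = 0.17; P(Cohort=C2 | Grade=C) = 0.02/0.17 = 0.117647.
P(Grade=A) = 0.13 + 0.16 + 0.18 + 0.01 = 0.48; P(Cohort=C2 | Grade=A) = 0.16/0.48 = 0.333333.
Difference = -0.21569.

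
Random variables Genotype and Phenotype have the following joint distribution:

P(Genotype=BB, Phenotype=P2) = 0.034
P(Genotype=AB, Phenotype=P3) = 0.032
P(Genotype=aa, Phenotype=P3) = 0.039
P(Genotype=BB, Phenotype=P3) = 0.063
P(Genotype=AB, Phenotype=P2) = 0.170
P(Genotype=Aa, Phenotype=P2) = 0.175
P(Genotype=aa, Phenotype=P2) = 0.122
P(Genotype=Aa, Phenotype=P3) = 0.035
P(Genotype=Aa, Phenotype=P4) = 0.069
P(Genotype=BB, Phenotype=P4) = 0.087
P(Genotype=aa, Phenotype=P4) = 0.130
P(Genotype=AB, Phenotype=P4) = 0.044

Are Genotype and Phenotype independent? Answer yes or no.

no

P(Genotype=BB) = 0.184 and P(Phenotype=P2) = 0.501, so their product is 0.09218, but P(Genotype=BB, Phenotype=P2) = 0.034. Since these differ, Genotype and Phenotype are not independent.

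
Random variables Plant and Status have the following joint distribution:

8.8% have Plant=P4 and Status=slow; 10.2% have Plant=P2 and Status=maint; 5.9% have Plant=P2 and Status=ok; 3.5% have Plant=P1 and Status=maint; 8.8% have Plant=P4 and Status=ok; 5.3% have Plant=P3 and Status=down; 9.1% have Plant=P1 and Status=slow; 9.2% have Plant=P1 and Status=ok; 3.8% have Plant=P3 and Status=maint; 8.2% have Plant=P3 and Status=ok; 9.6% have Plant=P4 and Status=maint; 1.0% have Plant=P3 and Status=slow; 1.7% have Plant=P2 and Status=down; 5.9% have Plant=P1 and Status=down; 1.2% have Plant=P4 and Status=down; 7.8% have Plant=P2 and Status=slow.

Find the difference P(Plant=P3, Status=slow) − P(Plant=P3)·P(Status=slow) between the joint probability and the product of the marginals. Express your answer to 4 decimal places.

-0.0389

P(Plant=P3) = 0.082 + 0.010 + 0.053 + 0.038 = 0.183.
P(Status=slow) = 0.091 + 0.078 + 0.010 + 0.088 = 0.267.
P(Plant=P3, Status=slow) − P(Plant=P3)P(Status=slow) = 0.010 − 0.183×0.267 = -0.0389.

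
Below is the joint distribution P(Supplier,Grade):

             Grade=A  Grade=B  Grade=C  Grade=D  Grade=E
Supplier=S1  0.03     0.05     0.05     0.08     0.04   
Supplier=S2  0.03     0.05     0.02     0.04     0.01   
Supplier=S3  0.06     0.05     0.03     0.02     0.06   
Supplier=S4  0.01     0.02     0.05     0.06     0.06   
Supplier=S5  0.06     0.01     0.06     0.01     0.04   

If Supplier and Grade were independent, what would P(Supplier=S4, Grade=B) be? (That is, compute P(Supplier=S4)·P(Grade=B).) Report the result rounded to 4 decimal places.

P(Supplier=S4) = 0.01 + 0.02 + 0.05 + 0.06 + 0.06 = 0.20.
P(Grade=B) = 0.05 + 0.05 + 0.05 + 0.02 + 0.01 = 0.18.
Product: 0.20 × 0.18 = 0.0360.

0.0360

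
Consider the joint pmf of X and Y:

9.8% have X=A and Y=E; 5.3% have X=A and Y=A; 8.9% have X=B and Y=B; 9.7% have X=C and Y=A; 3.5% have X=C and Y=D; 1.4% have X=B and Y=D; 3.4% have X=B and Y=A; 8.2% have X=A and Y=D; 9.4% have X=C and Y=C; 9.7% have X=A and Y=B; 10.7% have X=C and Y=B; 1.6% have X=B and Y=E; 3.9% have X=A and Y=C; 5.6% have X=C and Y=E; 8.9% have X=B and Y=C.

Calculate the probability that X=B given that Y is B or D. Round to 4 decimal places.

0.2429

P(Y=B) = 0.097 + 0.089 + 0.107 = 0.293.
P(Y=D) = 0.082 + 0.014 + 0.035 = 0.131.
P(Y ∈ {B, D}) = 0.293 + 0.131 = 0.424; P(X=B, Y ∈ {B, D}) = 0.089 + 0.014 = 0.103.
P(X=B | Y ∈ {B, D}) = 0.103/0.424 = 0.2429.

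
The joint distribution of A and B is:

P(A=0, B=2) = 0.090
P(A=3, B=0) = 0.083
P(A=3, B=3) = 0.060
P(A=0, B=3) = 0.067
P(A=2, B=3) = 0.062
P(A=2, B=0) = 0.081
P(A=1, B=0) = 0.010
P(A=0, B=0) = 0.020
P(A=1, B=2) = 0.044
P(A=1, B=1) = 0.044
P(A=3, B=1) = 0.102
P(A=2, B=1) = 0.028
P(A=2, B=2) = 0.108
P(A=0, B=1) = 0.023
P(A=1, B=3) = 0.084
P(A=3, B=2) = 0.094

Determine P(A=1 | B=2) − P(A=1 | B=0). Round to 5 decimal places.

P(B=2) = 0.090 + 0.044 + 0.108 + 0.094 = 0.336; P(A=1 | B=2) = 0.044/0.336 = 0.130952.
P(B=0) = 0.020 + 0.010 + 0.081 + 0.083 = 0.194; P(A=1 | B=0) = 0.010/0.194 = 0.051546.
Difference = 0.07941.

0.07941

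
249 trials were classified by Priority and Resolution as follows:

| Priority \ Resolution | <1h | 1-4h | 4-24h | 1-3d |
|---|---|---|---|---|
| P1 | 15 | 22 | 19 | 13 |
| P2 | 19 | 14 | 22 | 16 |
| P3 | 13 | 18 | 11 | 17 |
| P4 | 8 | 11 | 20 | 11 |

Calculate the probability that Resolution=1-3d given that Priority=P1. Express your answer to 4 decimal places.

Total with Priority=P1: 15 + 22 + 19 + 13 = 69.
P(Resolution=1-3d | Priority=P1) = 13/69 = 0.1884.

0.1884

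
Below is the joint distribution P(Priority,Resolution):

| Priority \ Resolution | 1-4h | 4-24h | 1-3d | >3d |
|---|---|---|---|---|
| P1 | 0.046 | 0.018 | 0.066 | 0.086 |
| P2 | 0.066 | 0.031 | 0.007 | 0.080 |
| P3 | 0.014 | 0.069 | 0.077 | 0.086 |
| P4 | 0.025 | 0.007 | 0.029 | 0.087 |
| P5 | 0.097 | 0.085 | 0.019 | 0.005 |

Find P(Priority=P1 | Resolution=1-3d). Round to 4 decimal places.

0.3333

P(Resolution=1-3d) = 0.066 + 0.007 + 0.077 + 0.029 + 0.019 = 0.198.
P(Priority=P1 | Resolution=1-3d) = 0.066/0.198 = 0.3333.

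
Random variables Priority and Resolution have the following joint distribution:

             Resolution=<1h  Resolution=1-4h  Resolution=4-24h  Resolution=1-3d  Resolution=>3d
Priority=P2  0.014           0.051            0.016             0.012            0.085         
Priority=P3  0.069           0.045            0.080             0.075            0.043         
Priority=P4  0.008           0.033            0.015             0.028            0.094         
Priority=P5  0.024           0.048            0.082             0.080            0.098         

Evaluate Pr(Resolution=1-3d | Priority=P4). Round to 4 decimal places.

0.1573

P(Priority=P4) = 0.008 + 0.033 + 0.015 + 0.028 + 0.094 = 0.178.
P(Resolution=1-3d | Priority=P4) = 0.028/0.178 = 0.1573.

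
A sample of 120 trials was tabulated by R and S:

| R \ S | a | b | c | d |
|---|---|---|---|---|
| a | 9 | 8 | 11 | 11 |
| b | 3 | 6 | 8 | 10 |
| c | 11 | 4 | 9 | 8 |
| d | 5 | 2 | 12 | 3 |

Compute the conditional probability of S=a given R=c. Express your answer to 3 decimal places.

0.344

Total with R=c: 11 + 4 + 9 + 8 = 32.
P(S=a | R=c) = 11/32 = 0.344.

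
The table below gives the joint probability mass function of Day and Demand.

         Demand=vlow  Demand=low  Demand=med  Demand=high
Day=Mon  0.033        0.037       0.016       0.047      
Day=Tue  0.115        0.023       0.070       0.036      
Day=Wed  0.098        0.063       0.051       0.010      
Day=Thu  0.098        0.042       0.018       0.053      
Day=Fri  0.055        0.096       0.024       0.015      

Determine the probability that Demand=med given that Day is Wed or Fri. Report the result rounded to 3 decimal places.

0.182

P(Day=Wed) = 0.098 + 0.063 + 0.051 + 0.010 = 0.222.
P(Day=Fri) = 0.055 + 0.096 + 0.024 + 0.015 = 0.190.
P(Day ∈ {Wed, Fri}) = 0.222 + 0.190 = 0.412; P(Demand=med, Day ∈ {Wed, Fri}) = 0.051 + 0.024 = 0.075.
P(Demand=med | Day ∈ {Wed, Fri}) = 0.075/0.412 = 0.182.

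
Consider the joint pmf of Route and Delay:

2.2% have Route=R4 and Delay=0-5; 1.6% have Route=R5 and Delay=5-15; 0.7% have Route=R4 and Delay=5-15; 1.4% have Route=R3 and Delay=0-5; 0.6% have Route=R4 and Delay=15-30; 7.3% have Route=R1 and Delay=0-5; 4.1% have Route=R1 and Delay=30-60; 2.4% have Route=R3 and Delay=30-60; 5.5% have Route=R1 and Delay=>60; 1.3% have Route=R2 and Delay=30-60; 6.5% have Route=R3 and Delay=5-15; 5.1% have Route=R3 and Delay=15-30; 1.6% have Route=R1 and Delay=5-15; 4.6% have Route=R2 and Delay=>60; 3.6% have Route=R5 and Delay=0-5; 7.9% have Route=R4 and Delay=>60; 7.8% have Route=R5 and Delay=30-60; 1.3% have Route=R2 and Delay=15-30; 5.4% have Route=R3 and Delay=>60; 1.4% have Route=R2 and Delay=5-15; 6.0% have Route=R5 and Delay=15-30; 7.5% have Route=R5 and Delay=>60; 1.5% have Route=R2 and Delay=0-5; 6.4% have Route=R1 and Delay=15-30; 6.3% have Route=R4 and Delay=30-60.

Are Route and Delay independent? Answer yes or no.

P(Route=R3) = 0.208 and P(Delay=5-15) = 0.118, so their product is 0.02454, but P(Route=R3, Delay=5-15) = 0.065. Since these differ, Route and Delay are not independent.

no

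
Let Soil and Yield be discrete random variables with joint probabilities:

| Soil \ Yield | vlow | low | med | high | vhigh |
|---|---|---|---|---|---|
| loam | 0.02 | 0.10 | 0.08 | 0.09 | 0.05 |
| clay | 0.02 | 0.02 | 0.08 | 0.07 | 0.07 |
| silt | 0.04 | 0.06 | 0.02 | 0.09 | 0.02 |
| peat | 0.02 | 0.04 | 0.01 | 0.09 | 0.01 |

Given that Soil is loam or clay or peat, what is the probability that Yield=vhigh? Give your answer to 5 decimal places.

0.16883

P(Soil=loam) = 0.02 + 0.10 + 0.08 + 0.09 + 0.05 = 0.34.
P(Soil=clay) = 0.02 + 0.02 + 0.08 + 0.07 + 0.07 = 0.26.
P(Soil=peat) = 0.02 + 0.04 + 0.01 + 0.09 + 0.01 = 0.17.
P(Soil ∈ {loam, clay, peat}) = 0.34 + 0.26 + 0.17 = 0.77; P(Yield=vhigh, Soil ∈ {loam, clay, peat}) = 0.05 + 0.07 + 0.01 = 0.13.
P(Yield=vhigh | Soil ∈ {loam, clay, peat}) = 0.13/0.77 = 0.16883.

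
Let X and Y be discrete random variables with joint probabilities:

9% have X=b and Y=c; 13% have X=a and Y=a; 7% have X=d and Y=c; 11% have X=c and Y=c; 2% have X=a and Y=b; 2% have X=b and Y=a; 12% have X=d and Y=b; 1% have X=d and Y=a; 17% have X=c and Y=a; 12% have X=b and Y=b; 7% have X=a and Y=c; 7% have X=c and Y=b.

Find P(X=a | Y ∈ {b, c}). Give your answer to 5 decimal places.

P(Y=b) = 0.02 + 0.12 + 0.07 + 0.12 = 0.33.
P(Y=c) = 0.07 + 0.09 + 0.11 + 0.07 = 0.34.
P(Y ∈ {b, c}) = 0.33 + 0.34 = 0.67; P(X=a, Y ∈ {b, c}) = 0.02 + 0.07 = 0.09.
P(X=a | Y ∈ {b, c}) = 0.09/0.67 = 0.13433.

0.13433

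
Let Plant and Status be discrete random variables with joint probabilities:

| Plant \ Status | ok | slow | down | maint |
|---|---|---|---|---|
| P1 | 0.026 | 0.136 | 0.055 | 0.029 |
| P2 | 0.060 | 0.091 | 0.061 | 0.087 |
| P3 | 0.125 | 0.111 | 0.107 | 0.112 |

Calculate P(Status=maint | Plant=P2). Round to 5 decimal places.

P(Plant=P2) = 0.060 + 0.091 + 0.061 + 0.087 = 0.299.
P(Status=maint | Plant=P2) = 0.087/0.299 = 0.29097.

0.29097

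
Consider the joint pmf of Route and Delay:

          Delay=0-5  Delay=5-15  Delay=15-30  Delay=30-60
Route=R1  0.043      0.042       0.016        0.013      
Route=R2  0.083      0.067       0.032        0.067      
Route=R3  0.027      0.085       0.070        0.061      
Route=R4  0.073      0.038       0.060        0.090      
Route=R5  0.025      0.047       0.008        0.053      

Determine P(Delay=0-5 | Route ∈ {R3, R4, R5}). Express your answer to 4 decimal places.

P(Route=R3) = 0.027 + 0.085 + 0.070 + 0.061 = 0.243.
P(Route=R4) = 0.073 + 0.038 + 0.060 + 0.090 = 0.261.
P(Route=R5) = 0.025 + 0.047 + 0.008 + 0.053 = 0.133.
P(Route ∈ {R3, R4, R5}) = 0.243 + 0.261 + 0.133 = 0.637; P(Delay=0-5, Route ∈ {R3, R4, R5}) = 0.027 + 0.073 + 0.025 = 0.125.
P(Delay=0-5 | Route ∈ {R3, R4, R5}) = 0.125/0.637 = 0.1962.

0.1962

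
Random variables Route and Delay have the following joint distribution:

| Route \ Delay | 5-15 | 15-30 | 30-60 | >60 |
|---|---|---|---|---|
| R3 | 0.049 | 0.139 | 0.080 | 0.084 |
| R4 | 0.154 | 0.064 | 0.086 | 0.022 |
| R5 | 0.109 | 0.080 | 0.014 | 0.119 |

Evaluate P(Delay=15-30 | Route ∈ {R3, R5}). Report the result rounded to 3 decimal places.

0.325

P(Route=R3) = 0.049 + 0.139 + 0.080 + 0.084 = 0.352.
P(Route=R5) = 0.109 + 0.080 + 0.014 + 0.119 = 0.322.
P(Route ∈ {R3, R5}) = 0.352 + 0.322 = 0.674; P(Delay=15-30, Route ∈ {R3, R5}) = 0.139 + 0.080 = 0.219.
P(Delay=15-30 | Route ∈ {R3, R5}) = 0.219/0.674 = 0.325.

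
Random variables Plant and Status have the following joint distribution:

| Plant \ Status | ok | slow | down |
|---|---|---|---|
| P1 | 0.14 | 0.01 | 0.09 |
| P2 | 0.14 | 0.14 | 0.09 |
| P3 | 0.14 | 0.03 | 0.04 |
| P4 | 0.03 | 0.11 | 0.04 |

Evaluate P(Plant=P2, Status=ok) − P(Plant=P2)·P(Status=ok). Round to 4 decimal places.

P(Plant=P2) = 0.14 + 0.14 + 0.09 = 0.37.
P(Status=ok) = 0.14 + 0.14 + 0.14 + 0.03 = 0.45.
P(Plant=P2, Status=ok) − P(Plant=P2)P(Status=ok) = 0.14 − 0.37×0.45 = -0.0265.

-0.0265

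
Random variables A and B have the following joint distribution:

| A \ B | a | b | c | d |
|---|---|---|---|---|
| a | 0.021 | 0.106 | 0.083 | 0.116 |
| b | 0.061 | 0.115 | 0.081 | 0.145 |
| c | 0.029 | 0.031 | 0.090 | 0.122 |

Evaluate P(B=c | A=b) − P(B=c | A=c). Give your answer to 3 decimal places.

-0.129

P(A=b) = 0.061 + 0.115 + 0.081 + 0.145 = 0.402; P(B=c | A=b) = 0.081/0.402 = 0.2015.
P(A=c) = 0.029 + 0.031 + 0.090 + 0.122 = 0.272; P(B=c | A=c) = 0.090/0.272 = 0.3309.
Difference = -0.129.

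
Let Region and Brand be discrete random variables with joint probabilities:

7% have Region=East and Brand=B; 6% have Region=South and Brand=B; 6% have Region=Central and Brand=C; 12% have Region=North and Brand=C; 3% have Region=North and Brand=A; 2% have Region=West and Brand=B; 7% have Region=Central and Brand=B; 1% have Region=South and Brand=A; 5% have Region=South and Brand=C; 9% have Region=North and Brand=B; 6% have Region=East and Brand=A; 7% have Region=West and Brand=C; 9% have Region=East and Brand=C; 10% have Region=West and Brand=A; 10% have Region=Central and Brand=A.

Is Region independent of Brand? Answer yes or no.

no

P(Region=West) = 0.19 and P(Brand=A) = 0.30, so their product is 0.0570, but P(Region=West, Brand=A) = 0.10. Since these differ, Region and Brand are not independent.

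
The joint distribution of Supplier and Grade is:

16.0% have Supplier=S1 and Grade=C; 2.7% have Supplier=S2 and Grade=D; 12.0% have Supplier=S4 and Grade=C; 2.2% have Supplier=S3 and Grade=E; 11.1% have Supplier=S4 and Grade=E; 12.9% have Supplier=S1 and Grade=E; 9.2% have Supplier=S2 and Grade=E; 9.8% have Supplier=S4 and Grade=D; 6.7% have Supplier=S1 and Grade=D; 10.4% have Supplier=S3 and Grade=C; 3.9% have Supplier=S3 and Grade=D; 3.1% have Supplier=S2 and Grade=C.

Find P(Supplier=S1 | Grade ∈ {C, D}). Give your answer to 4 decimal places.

0.3514

P(Grade=C) = 0.160 + 0.031 + 0.104 + 0.120 = 0.415.
P(Grade=D) = 0.067 + 0.027 + 0.039 + 0.098 = 0.231.
P(Grade ∈ {C, D}) = 0.415 + 0.231 = 0.646; P(Supplier=S1, Grade ∈ {C, D}) = 0.160 + 0.067 = 0.227.
P(Supplier=S1 | Grade ∈ {C, D}) = 0.227/0.646 = 0.3514.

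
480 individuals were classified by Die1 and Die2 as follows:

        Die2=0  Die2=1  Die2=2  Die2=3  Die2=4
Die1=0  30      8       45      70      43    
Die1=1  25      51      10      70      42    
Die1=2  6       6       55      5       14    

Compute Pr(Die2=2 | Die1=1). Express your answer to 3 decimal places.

Total with Die1=1: 25 + 51 + 10 + 70 + 42 = 198.
P(Die2=2 | Die1=1) = 10/198 = 0.051.

0.051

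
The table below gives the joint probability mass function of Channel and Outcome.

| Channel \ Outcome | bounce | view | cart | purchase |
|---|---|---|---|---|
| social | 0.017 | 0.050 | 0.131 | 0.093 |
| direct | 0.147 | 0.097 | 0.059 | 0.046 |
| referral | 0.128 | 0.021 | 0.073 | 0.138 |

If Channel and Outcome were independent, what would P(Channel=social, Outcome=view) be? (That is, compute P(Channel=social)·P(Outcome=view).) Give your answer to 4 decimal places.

0.0489

P(Channel=social) = 0.017 + 0.050 + 0.131 + 0.093 = 0.291.
P(Outcome=view) = 0.050 + 0.097 + 0.021 = 0.168.
Product: 0.291 × 0.168 = 0.0489.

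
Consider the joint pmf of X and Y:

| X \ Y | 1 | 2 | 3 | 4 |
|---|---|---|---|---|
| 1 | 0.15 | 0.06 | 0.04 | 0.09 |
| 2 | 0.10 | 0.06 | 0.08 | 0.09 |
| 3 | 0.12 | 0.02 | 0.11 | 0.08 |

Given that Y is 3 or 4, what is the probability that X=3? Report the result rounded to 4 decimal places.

P(Y=3) = 0.04 + 0.08 + 0.11 = 0.23.
P(Y=4) = 0.09 + 0.09 + 0.08 = 0.26.
P(Y ∈ {3, 4}) = 0.23 + 0.26 = 0.49; P(X=3, Y ∈ {3, 4}) = 0.11 + 0.08 = 0.19.
P(X=3 | Y ∈ {3, 4}) = 0.19/0.49 = 0.3878.

0.3878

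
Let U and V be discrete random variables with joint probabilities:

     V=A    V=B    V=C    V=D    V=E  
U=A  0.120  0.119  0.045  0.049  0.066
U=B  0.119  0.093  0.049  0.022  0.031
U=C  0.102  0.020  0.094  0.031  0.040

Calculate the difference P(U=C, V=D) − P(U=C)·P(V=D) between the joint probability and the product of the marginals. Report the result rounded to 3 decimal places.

0.002

P(U=C) = 0.102 + 0.020 + 0.094 + 0.031 + 0.040 = 0.287.
P(V=D) = 0.049 + 0.022 + 0.031 = 0.102.
P(U=C, V=D) − P(U=C)P(V=D) = 0.031 − 0.287×0.102 = 0.002.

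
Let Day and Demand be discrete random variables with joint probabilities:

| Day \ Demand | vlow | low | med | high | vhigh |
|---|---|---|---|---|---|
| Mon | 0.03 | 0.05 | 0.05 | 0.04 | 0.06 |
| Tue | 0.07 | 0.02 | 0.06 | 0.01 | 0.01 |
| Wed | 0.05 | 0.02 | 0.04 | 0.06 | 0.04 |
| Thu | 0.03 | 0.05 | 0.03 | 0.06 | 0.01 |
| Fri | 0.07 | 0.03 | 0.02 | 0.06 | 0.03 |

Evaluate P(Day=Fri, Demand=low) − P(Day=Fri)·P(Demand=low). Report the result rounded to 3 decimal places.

-0.006

P(Day=Fri) = 0.07 + 0.03 + 0.02 + 0.06 + 0.03 = 0.21.
P(Demand=low) = 0.05 + 0.02 + 0.02 + 0.05 + 0.03 = 0.17.
P(Day=Fri, Demand=low) − P(Day=Fri)P(Demand=low) = 0.03 − 0.21×0.17 = -0.006.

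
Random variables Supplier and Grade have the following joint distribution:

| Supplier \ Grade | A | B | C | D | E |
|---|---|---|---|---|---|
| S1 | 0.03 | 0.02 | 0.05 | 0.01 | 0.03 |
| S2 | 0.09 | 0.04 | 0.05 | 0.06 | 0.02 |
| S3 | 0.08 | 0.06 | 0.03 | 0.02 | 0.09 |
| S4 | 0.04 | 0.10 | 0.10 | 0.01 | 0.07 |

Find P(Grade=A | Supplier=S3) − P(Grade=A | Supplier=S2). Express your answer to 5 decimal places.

P(Supplier=S3) = 0.08 + 0.06 + 0.03 + 0.02 + 0.09 = 0.28; P(Grade=A | Supplier=S3) = 0.08/0.28 = 0.285714.
P(Supplier=S2) = 0.09 + 0.04 + 0.05 + 0.06 + 0.02 = 0.26; P(Grade=A | Supplier=S2) = 0.09/0.26 = 0.346154.
Difference = -0.06044.

-0.06044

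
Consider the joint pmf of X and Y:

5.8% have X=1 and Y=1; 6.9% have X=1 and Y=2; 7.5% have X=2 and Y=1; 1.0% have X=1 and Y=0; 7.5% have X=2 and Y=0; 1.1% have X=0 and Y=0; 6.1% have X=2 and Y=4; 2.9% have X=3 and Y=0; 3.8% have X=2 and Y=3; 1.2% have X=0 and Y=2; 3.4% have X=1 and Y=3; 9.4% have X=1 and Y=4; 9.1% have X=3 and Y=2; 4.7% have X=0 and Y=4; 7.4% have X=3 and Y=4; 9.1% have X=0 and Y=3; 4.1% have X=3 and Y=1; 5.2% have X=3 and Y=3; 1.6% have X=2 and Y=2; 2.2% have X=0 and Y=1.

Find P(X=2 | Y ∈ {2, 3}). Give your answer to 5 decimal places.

P(Y=2) = 0.012 + 0.069 + 0.016 + 0.091 = 0.188.
P(Y=3) = 0.091 + 0.034 + 0.038 + 0.052 = 0.215.
P(Y ∈ {2, 3}) = 0.188 + 0.215 = 0.403; P(X=2, Y ∈ {2, 3}) = 0.016 + 0.038 = 0.054.
P(X=2 | Y ∈ {2, 3}) = 0.054/0.403 = 0.13400.

0.13400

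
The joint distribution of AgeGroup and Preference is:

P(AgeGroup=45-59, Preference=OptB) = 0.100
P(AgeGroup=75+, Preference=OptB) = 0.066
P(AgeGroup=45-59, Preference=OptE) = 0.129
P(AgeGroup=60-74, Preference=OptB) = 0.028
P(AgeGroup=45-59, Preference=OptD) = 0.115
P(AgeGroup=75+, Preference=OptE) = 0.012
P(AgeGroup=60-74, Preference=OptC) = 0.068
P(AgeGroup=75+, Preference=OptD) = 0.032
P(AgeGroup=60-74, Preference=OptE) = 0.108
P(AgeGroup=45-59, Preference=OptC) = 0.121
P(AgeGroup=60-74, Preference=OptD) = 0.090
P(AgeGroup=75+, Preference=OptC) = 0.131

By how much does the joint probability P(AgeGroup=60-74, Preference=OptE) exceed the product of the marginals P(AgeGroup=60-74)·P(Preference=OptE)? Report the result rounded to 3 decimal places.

P(AgeGroup=60-74) = 0.028 + 0.068 + 0.090 + 0.108 = 0.294.
P(Preference=OptE) = 0.129 + 0.108 + 0.012 = 0.249.
P(AgeGroup=60-74, Preference=OptE) − P(AgeGroup=60-74)P(Preference=OptE) = 0.108 − 0.294×0.249 = 0.035.

0.035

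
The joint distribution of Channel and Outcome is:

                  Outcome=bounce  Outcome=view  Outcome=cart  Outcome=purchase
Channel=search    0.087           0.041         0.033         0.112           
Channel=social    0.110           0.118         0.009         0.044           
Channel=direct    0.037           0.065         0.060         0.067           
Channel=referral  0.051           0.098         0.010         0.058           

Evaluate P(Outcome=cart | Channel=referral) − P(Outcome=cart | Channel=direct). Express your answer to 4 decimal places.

P(Channel=referral) = 0.051 + 0.098 + 0.010 + 0.058 = 0.217; P(Outcome=cart | Channel=referral) = 0.010/0.217 = 0.04608.
P(Channel=direct) = 0.037 + 0.065 + 0.060 + 0.067 = 0.229; P(Outcome=cart | Channel=direct) = 0.060/0.229 = 0.26201.
Difference = -0.2159.

-0.2159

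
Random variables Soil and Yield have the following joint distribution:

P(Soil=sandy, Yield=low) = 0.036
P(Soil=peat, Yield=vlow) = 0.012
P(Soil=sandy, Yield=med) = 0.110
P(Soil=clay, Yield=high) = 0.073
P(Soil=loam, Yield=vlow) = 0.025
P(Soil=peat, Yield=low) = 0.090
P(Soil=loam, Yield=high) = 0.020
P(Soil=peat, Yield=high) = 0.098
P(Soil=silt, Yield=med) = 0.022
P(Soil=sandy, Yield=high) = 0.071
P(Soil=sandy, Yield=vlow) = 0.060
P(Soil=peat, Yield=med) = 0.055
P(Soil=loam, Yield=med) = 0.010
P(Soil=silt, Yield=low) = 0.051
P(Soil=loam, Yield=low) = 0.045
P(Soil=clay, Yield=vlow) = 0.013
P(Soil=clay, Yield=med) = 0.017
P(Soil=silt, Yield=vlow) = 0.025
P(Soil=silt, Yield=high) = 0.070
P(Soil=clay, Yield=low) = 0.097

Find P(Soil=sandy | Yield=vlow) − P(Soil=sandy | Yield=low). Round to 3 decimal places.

P(Yield=vlow) = 0.060 + 0.025 + 0.013 + 0.025 + 0.012 = 0.135; P(Soil=sandy | Yield=vlow) = 0.060/0.135 = 0.4444.
P(Yield=low) = 0.036 + 0.045 + 0.097 + 0.051 + 0.090 = 0.319; P(Soil=sandy | Yield=low) = 0.036/0.319 = 0.1129.
Difference = 0.332.

0.332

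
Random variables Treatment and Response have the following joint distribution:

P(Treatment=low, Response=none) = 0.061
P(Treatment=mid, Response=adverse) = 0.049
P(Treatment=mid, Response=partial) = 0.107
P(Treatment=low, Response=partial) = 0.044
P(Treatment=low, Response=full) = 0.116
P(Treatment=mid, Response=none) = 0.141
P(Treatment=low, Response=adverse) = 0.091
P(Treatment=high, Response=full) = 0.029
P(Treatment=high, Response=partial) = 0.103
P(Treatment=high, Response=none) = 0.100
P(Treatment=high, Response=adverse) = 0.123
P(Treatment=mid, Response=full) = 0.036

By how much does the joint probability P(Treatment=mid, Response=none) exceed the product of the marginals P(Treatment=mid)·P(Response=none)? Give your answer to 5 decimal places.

0.04043

P(Treatment=mid) = 0.141 + 0.107 + 0.036 + 0.049 = 0.333.
P(Response=none) = 0.061 + 0.141 + 0.100 = 0.302.
P(Treatment=mid, Response=none) − P(Treatment=mid)P(Response=none) = 0.141 − 0.333×0.302 = 0.04043.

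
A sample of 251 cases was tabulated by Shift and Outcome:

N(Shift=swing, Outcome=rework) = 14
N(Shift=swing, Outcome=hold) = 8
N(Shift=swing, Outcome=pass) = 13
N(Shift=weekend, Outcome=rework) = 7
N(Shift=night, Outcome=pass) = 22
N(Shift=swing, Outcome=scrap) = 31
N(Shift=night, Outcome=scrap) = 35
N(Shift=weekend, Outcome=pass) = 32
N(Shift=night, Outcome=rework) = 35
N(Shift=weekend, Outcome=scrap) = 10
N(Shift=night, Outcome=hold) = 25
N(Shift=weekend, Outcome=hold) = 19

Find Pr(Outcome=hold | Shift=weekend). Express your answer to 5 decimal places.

0.27941

Total with Shift=weekend: 32 + 7 + 10 + 19 = 68.
P(Outcome=hold | Shift=weekend) = 19/68 = 0.27941.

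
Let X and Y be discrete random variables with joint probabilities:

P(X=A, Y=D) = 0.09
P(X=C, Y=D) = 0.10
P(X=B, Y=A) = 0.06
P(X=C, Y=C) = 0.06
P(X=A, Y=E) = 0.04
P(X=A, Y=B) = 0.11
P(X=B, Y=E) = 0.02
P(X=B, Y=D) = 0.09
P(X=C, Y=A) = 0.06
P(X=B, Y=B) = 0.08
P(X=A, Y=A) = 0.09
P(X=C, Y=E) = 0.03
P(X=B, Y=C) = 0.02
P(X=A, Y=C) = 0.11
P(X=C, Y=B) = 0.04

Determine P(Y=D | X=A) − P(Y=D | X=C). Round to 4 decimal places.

-0.1403

P(X=A) = 0.09 + 0.11 + 0.11 + 0.09 + 0.04 = 0.44; P(Y=D | X=A) = 0.09/0.44 = 0.20455.
P(X=C) = 0.06 + 0.04 + 0.06 + 0.10 + 0.03 = 0.29; P(Y=D | X=C) = 0.10/0.29 = 0.34483.
Difference = -0.1403.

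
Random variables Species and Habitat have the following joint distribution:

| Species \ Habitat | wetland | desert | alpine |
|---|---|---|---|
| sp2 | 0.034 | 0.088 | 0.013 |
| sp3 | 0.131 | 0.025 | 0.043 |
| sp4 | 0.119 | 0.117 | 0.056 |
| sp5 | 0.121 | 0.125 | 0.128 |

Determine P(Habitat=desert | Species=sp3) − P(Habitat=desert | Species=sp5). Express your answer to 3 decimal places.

P(Species=sp3) = 0.131 + 0.025 + 0.043 = 0.199; P(Habitat=desert | Species=sp3) = 0.025/0.199 = 0.1256.
P(Species=sp5) = 0.121 + 0.125 + 0.128 = 0.374; P(Habitat=desert | Species=sp5) = 0.125/0.374 = 0.3342.
Difference = -0.209.

-0.209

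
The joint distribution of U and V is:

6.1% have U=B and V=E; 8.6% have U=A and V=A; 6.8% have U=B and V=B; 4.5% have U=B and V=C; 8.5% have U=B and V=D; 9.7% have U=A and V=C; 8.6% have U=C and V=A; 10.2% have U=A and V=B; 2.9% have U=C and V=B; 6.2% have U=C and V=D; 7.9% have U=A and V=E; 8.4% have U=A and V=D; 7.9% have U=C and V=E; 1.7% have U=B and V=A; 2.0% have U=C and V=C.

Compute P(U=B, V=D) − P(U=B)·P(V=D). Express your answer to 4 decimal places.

0.0212

P(U=B) = 0.017 + 0.068 + 0.045 + 0.085 + 0.061 = 0.276.
P(V=D) = 0.084 + 0.085 + 0.062 = 0.231.
P(U=B, V=D) − P(U=B)P(V=D) = 0.085 − 0.276×0.231 = 0.0212.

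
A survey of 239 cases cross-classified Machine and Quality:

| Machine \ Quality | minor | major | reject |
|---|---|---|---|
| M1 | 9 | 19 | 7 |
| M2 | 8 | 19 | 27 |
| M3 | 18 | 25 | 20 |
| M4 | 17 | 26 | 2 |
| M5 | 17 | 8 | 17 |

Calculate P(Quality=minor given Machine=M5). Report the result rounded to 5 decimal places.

Total with Machine=M5: 17 + 8 + 17 = 42.
P(Quality=minor | Machine=M5) = 17/42 = 0.40476.

0.40476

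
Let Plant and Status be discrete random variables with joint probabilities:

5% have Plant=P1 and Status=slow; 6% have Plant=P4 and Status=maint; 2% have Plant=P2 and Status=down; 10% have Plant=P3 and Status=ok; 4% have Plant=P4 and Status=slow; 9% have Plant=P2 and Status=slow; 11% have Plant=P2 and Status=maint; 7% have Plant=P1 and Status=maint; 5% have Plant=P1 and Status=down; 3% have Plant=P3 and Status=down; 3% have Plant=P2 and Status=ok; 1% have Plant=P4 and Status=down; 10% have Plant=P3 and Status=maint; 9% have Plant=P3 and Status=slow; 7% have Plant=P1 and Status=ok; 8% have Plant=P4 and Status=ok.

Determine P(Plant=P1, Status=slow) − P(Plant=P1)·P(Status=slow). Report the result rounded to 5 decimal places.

-0.01480

P(Plant=P1) = 0.07 + 0.05 + 0.05 + 0.07 = 0.24.
P(Status=slow) = 0.05 + 0.09 + 0.09 + 0.04 = 0.27.
P(Plant=P1, Status=slow) − P(Plant=P1)P(Status=slow) = 0.05 − 0.24×0.27 = -0.01480.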